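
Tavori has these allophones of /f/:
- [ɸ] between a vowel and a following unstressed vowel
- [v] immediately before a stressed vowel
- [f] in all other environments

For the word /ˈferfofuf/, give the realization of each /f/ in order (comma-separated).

[v], [f], [ɸ], [f]

Occurrence 1 (position 1): immediately before a stressed vowel → [v].
Occurrence 2 (position 4): no conditioning environment matches → elsewhere allophone [f].
Occurrence 3 (position 6): between a vowel and a following unstressed vowel → [ɸ].
Occurrence 4 (position 8): no conditioning environment matches → elsewhere allophone [f].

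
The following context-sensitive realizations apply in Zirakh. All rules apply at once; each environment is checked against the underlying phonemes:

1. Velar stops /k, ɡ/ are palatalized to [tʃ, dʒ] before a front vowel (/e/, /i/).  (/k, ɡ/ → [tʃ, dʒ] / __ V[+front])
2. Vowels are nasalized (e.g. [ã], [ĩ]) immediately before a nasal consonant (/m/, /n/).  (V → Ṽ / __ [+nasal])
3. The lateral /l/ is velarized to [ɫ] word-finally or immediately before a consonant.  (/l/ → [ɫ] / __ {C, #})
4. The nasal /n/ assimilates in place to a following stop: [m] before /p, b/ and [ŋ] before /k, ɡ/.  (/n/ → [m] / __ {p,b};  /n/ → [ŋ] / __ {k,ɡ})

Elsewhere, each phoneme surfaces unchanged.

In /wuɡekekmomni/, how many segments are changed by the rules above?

3

Segments that undergo a rule: /ɡ/ → [dʒ] (rule 1); /k/ → [tʃ] (rule 1); /o/ → [õ] (rule 2).
All other segments surface unchanged.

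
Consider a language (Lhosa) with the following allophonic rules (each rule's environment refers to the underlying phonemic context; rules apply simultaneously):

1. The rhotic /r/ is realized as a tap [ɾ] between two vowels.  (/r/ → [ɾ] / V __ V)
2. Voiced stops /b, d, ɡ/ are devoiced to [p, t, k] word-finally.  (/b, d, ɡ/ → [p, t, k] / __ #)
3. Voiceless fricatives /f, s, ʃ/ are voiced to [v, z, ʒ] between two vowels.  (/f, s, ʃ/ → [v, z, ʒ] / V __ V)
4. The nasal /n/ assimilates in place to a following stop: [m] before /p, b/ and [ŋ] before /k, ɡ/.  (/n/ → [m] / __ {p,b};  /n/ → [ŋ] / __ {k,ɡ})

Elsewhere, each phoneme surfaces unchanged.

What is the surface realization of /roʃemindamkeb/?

[roʒemindamkep]

/r/ (word-initial) is in the target of rule 1 but the environment (between two vowels) is not met → [r].
/o/ — not in any rule's target class → [o].
/ʃ/ (between /o/ and /e/) occurs between two vowels → [ʒ] by rule 3.
/e/ stays [e].
/m/ (between /e/ and /i/): no rule targets it → [m].
/i/ (between /m/ and /n/): no rule targets it → [i].
/n/ (between /i/ and /d/) fails the environment for rule 4, so it stays [n].
/d/ (between /n/ and /a/) fails the environment for rule 2, so it stays [d].
/a/ (between /d/ and /m/): no rule targets it → [a].
/m/ — not in any rule's target class → [m].
/k/ (between /m/ and /e/) is unaffected → [k].
/e/ — not in any rule's target class → [e].
/b/ meets the environment for rule 2 (word-finally) → [p].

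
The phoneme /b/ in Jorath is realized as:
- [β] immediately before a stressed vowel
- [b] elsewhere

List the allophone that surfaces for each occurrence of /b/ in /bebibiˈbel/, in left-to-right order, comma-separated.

[b], [b], [b], [β]

Occurrence 1 (position 1): no conditioning environment matches → elsewhere allophone [b].
Occurrence 2 (position 3): no conditioning environment matches → elsewhere allophone [b].
Occurrence 3 (position 5): no conditioning environment matches → elsewhere allophone [b].
Occurrence 4 (position 7): immediately before a stressed vowel → [β].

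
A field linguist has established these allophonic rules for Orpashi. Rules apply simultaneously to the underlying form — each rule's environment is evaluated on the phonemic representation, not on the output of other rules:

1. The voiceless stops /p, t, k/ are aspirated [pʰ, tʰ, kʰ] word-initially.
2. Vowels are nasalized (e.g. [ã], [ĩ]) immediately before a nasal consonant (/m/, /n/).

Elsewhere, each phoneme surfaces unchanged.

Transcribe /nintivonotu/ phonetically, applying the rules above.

[nĩntivõnotu]

/n/ stays [n].
/i/ (between /n/ and /n/) occurs before a nasal consonant → [ĩ] by rule 2.
/n/ — not in any rule's target class → [n].
/t/ — between /n/ and /i/; rule 1 does not apply here → [t].
/i/ (between /t/ and /v/): rule 2 targets it, but not before a nasal consonant → unchanged [i].
/v/ — not in any rule's target class → [v].
/o/ — between /v/ and /n/, before a nasal consonant — surfaces as [õ] (rule 2).
/n/ stays [n].
/o/ (between /n/ and /t/): rule 2 targets it, but not before a nasal consonant → unchanged [o].
/t/ (between /o/ and /u/) is in the target of rule 1 but the environment (word-initially) is not met → [t].
/u/ — word-final; rule 2 does not apply here → [u].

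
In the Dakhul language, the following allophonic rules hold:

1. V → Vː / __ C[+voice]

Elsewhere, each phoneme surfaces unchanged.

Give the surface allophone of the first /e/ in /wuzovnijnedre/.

[eː]

/e/ — between /n/ and /d/, before a voiced consonant — surfaces as [eː] (rule 1).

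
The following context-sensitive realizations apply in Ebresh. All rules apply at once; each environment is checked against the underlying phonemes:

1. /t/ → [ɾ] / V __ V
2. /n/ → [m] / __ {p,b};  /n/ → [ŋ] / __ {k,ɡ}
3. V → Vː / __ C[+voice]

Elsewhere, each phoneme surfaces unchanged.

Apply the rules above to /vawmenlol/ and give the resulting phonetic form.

[vaːwmeːnloːl]

/v/ (word-initial) is unaffected → [v].
/a/ — between /v/ and /w/, before a voiced consonant — surfaces as [aː] (rule 3).
/w/ (between /a/ and /m/): no rule targets it → [w].
/m/ — not in any rule's target class → [m].
/e/ (between /m/ and /n/): before a voiced consonant, so rule 3 applies → [eː].
/n/ (between /e/ and /l/) fails the environment for rule 2, so it stays [n].
/l/ (between /n/ and /o/) is unaffected → [l].
/o/ — between /l/ and /l/, before a voiced consonant — surfaces as [oː] (rule 3).
/l/ — not in any rule's target class → [l].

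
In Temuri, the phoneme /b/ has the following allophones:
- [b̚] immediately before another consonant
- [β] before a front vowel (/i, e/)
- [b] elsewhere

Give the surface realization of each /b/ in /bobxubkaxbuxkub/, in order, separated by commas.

[b], [b̚], [b̚], [b], [b]

Occurrence 1 (position 1): no conditioning environment matches → elsewhere allophone [b].
Occurrence 2 (position 3): immediately before another consonant → [b̚].
Occurrence 3 (position 6): immediately before another consonant → [b̚].
Occurrence 4 (position 10): no conditioning environment matches → elsewhere allophone [b].
Occurrence 5 (position 15): no conditioning environment matches → elsewhere allophone [b].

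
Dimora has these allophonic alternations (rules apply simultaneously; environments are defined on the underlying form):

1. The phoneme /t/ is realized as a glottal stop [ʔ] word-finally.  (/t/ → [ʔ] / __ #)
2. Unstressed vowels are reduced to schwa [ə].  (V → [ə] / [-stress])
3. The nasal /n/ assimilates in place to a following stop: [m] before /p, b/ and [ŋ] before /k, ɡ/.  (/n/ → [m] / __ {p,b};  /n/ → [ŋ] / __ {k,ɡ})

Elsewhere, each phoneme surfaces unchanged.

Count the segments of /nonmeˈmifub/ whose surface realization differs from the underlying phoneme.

Segments that undergo a rule: /o/ → [ə] (rule 2); /e/ → [ə] (rule 2); /u/ → [ə] (rule 2).
All other segments surface unchanged.

3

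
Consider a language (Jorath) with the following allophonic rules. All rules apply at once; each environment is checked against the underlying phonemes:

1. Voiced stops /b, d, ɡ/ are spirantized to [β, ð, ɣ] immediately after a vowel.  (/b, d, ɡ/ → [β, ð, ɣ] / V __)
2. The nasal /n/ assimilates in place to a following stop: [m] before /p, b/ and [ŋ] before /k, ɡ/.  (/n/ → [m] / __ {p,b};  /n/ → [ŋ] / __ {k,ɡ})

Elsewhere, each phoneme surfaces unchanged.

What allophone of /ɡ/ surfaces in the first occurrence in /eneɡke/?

/ɡ/ meets the environment for rule 1 (immediately after a vowel) → [ɣ].

[ɣ]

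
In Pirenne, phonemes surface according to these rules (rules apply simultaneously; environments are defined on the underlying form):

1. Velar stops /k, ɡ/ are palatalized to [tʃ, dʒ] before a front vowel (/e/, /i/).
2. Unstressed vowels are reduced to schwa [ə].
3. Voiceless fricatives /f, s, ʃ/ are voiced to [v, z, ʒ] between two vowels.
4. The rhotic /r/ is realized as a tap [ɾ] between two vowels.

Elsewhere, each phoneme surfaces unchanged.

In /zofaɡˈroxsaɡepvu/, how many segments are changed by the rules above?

7

Segments that undergo a rule: /o/ → [ə] (rule 2); /f/ → [v] (rule 3); /a/ → [ə] (rule 2); /a/ → [ə] (rule 2); /ɡ/ → [dʒ] (rule 1); /e/ → [ə] (rule 2); /u/ → [ə] (rule 2).
All other segments surface unchanged.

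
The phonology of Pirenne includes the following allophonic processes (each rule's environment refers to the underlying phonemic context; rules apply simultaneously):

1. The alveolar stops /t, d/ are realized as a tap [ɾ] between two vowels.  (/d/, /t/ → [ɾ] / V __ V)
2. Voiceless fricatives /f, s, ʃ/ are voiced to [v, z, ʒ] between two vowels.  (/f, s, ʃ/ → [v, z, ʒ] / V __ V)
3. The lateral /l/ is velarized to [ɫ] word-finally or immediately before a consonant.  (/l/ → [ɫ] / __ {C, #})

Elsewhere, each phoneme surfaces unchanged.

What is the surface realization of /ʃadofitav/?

/ʃ/ (word-initial) fails the environment for rule 2, so it stays [ʃ].
/a/ (between /ʃ/ and /d/) is unaffected → [a].
/d/ (between /a/ and /o/) occurs between two vowels → [ɾ] by rule 1.
/o/ — not in any rule's target class → [o].
/f/ — between /o/ and /i/, between two vowels — surfaces as [v] (rule 2).
/i/ (between /f/ and /t/) is unaffected → [i].
Rule 1 applies to /t/ (between /i/ and /a/: between two vowels) → [ɾ].
/a/ — not in any rule's target class → [a].
/v/ (word-final): no rule targets it → [v].

[ʃaɾoviɾav]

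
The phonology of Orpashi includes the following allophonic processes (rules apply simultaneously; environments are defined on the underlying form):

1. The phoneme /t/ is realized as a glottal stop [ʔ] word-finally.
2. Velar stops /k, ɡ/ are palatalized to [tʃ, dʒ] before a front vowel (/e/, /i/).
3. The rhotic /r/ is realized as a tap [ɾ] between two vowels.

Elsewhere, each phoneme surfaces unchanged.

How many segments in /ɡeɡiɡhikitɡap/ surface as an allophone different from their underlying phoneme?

Segments that undergo a rule: /ɡ/ → [dʒ] (rule 2); /ɡ/ → [dʒ] (rule 2); /k/ → [tʃ] (rule 2).
All other segments surface unchanged.

3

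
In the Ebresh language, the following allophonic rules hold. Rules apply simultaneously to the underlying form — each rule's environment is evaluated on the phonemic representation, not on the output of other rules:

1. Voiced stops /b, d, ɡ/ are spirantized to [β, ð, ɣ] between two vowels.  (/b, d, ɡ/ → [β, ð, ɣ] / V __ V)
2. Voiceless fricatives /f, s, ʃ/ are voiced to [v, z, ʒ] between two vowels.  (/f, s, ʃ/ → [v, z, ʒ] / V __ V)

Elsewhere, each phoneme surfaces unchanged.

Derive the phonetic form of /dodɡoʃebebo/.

/d/ — word-initial; rule 1 does not apply here → [d].
/o/ stays [o].
/d/ (between /o/ and /ɡ/) fails the environment for rule 1, so it stays [d].
/ɡ/ — between /d/ and /o/; rule 1 does not apply here → [ɡ].
/o/ stays [o].
/ʃ/ meets the environment for rule 2 (between two vowels) → [ʒ].
/e/ stays [e].
/b/ — between /e/ and /e/, between two vowels — surfaces as [β] (rule 1).
/e/ (between /b/ and /b/): no rule targets it → [e].
/b/ (between /e/ and /o/) occurs between two vowels → [β] by rule 1.
/o/ (word-final): no rule targets it → [o].

[dodɡoʒeβeβo]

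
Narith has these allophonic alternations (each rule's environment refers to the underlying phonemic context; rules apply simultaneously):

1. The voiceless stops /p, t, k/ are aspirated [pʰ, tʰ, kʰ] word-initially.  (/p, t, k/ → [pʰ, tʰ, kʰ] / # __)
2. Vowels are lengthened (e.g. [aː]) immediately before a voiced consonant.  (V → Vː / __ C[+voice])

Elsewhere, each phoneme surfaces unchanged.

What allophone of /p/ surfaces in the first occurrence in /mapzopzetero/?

/p/ — between /a/ and /z/; rule 1 does not apply here → [p].

[p]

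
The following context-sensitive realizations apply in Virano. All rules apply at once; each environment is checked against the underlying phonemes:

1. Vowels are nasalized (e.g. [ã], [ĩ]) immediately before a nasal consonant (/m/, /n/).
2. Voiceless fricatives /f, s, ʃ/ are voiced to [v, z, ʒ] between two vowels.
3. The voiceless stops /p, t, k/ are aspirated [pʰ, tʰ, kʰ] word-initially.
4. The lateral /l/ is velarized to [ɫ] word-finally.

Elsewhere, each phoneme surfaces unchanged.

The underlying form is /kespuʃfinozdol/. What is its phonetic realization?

[kʰespuʃfĩnozdoɫ]

/k/ (word-initial): word-initially, so rule 3 applies → [kʰ].
/e/ — between /k/ and /s/; rule 1 does not apply here → [e].
/s/ (between /e/ and /p/) is in the target of rule 2 but the environment (between two vowels) is not met → [s].
/p/ (between /s/ and /u/) fails the environment for rule 3, so it stays [p].
/u/ — between /p/ and /ʃ/; rule 1 does not apply here → [u].
/ʃ/ — between /u/ and /f/; rule 2 does not apply here → [ʃ].
/f/ (between /ʃ/ and /i/) is in the target of rule 2 but the environment (between two vowels) is not met → [f].
/i/ meets the environment for rule 1 (before a nasal consonant) → [ĩ].
/n/ stays [n].
/o/ (between /n/ and /z/): rule 1 targets it, but not before a nasal consonant → unchanged [o].
/z/ stays [z].
/d/ (between /z/ and /o/) is unaffected → [d].
/o/ — between /d/ and /l/; rule 1 does not apply here → [o].
/l/ (word-final): word-finally, so rule 4 applies → [ɫ].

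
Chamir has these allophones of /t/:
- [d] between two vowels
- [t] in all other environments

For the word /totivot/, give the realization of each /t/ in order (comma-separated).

Occurrence 1 (position 1): no conditioning environment matches → elsewhere allophone [t].
Occurrence 2 (position 3): between two vowels → [d].
Occurrence 3 (position 7): no conditioning environment matches → elsewhere allophone [t].

[t], [d], [t]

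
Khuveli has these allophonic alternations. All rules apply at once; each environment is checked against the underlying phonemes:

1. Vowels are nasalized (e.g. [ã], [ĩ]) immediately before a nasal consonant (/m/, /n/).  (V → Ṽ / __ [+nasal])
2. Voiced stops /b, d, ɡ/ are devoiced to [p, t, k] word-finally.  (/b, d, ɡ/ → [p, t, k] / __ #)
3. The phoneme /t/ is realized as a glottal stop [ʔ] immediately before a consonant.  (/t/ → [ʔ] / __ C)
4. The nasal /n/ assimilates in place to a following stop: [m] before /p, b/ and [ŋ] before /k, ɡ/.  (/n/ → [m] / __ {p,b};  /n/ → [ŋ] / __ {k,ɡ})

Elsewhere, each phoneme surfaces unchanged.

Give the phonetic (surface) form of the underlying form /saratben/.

[saraʔbẽn]

/a/ (between /s/ and /r/) is in the target of rule 1 but the environment (before a nasal consonant) is not met → [a].
/a/ (between /r/ and /t/) is in the target of rule 1 but the environment (before a nasal consonant) is not met → [a].
Rule 3 applies to /t/ (between /a/ and /b/: immediately before a consonant) → [ʔ].
/b/ (between /t/ and /e/) is in the target of rule 2 but the environment (word-finally) is not met → [b].
/e/ meets the environment for rule 1 (before a nasal consonant) → [ẽ].
/n/ (word-final) fails the environment for rule 4, so it stays [n].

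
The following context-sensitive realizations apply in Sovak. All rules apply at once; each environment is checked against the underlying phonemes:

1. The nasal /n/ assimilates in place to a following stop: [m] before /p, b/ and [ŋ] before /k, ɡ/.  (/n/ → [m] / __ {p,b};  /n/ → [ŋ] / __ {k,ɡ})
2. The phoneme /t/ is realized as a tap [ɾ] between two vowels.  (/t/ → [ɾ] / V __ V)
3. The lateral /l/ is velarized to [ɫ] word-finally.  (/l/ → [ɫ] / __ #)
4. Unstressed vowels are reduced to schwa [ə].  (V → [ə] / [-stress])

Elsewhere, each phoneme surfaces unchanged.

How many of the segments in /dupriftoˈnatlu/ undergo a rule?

4

Segments that undergo a rule: /u/ → [ə] (rule 4); /i/ → [ə] (rule 4); /o/ → [ə] (rule 4); /u/ → [ə] (rule 4).
All other segments surface unchanged.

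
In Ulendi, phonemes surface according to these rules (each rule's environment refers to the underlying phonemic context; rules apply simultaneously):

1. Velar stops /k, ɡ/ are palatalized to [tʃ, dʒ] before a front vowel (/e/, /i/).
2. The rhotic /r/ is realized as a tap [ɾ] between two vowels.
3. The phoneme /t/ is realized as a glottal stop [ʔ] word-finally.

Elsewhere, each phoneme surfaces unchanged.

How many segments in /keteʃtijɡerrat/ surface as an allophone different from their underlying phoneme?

3

Segments that undergo a rule: /k/ → [tʃ] (rule 1); /ɡ/ → [dʒ] (rule 1); /t/ → [ʔ] (rule 3).
All other segments surface unchanged.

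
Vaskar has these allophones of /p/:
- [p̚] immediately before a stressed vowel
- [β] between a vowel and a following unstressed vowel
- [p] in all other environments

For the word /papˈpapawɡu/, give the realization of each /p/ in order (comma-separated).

Occurrence 1 (position 1): no conditioning environment matches → elsewhere allophone [p].
Occurrence 2 (position 3): no conditioning environment matches → elsewhere allophone [p].
Occurrence 3 (position 4): immediately before a stressed vowel → [p̚].
Occurrence 4 (position 6): between a vowel and a following unstressed vowel → [β].

[p], [p], [p̚], [β]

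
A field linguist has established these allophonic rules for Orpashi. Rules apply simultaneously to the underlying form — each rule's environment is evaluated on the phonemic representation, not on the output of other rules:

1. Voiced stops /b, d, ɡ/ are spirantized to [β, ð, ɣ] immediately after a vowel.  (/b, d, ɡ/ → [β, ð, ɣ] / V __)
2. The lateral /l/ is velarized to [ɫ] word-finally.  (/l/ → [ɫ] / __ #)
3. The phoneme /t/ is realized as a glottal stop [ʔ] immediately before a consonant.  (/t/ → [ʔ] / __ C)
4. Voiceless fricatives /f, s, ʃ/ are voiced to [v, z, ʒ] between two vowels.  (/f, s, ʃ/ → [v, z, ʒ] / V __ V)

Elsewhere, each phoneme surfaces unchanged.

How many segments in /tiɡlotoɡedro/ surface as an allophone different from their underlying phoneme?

Segments that undergo a rule: /ɡ/ → [ɣ] (rule 1); /ɡ/ → [ɣ] (rule 1); /d/ → [ð] (rule 1).
All other segments surface unchanged.

3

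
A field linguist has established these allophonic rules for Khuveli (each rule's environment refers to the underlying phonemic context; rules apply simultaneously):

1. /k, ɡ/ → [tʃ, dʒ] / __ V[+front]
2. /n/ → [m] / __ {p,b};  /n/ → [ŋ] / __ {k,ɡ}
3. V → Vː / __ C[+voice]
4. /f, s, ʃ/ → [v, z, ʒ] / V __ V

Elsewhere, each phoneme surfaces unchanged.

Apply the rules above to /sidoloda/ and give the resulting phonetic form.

[siːdoːloːda]

/s/ (word-initial): rule 4 targets it, but not between two vowels → unchanged [s].
/i/ — between /s/ and /d/, before a voiced consonant — surfaces as [iː] (rule 3).
/o/ meets the environment for rule 3 (before a voiced consonant) → [oː].
/o/ (between /l/ and /d/): before a voiced consonant, so rule 3 applies → [oː].
/a/ (word-final) is in the target of rule 3 but the environment (before a voiced consonant) is not met → [a].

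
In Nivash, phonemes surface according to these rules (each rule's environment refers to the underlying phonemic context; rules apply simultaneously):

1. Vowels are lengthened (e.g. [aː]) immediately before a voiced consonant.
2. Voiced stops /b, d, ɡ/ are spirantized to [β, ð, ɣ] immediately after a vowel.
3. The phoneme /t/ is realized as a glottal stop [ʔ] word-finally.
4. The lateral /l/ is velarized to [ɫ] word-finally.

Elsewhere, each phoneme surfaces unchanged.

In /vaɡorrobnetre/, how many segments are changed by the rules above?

Segments that undergo a rule: /a/ → [aː] (rule 1); /ɡ/ → [ɣ] (rule 2); /o/ → [oː] (rule 1); /o/ → [oː] (rule 1); /b/ → [β] (rule 2).
All other segments surface unchanged.

5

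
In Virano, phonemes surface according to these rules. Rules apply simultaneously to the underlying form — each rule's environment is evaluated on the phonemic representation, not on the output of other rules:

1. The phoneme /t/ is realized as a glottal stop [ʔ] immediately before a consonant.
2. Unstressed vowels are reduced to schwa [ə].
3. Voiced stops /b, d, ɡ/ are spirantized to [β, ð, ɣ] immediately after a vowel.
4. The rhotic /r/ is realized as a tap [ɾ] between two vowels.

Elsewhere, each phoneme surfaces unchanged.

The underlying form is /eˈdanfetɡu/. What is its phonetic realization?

[əˈðanfəʔɡə]

Rule 2 applies to /e/ (word-initial: in an unstressed syllable) → [ə].
Rule 3 applies to /d/ (between /e/ and /a/: immediately after a vowel) → [ð].
/a/ — between /d/ and /n/; rule 2 does not apply here → [a].
/n/ (between /a/ and /f/): no rule targets it → [n].
/f/ stays [f].
Rule 2 applies to /e/ (between /f/ and /t/: in an unstressed syllable) → [ə].
/t/ (between /e/ and /ɡ/): immediately before a consonant, so rule 1 applies → [ʔ].
/ɡ/ — between /t/ and /u/; rule 3 does not apply here → [ɡ].
Rule 2 applies to /u/ (word-final: in an unstressed syllable) → [ə].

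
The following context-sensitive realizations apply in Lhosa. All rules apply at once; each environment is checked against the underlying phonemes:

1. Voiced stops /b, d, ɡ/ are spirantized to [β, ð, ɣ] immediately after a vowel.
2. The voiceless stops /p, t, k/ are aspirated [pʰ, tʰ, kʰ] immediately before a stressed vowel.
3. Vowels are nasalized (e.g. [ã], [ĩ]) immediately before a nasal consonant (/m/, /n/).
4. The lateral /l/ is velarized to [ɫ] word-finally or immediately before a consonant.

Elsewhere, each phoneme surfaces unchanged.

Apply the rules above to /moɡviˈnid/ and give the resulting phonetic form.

/o/ (between /m/ and /ɡ/) is in the target of rule 3 but the environment (before a nasal consonant) is not met → [o].
/ɡ/ (between /o/ and /v/) occurs immediately after a vowel → [ɣ] by rule 1.
/i/ — between /v/ and /n/, before a nasal consonant — surfaces as [ĩ] (rule 3).
/i/ (between /n/ and /d/): rule 3 targets it, but not before a nasal consonant → unchanged [i].
/d/ meets the environment for rule 1 (immediately after a vowel) → [ð].

[moɣvĩˈnið]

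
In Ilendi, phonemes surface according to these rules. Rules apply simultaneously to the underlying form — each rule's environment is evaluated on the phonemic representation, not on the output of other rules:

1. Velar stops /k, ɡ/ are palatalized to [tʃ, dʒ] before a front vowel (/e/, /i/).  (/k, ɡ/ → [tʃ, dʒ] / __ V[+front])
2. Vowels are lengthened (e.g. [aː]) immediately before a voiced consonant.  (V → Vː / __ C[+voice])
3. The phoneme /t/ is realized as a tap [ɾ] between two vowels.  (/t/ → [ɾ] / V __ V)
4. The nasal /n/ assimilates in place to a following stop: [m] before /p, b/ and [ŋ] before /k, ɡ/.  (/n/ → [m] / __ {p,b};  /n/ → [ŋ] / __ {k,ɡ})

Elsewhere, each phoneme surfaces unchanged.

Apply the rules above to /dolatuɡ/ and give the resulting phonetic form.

[doːlaɾuːɡ]

/d/ (word-initial): no rule targets it → [d].
/o/ meets the environment for rule 2 (before a voiced consonant) → [oː].
/l/ (between /o/ and /a/): no rule targets it → [l].
/a/ (between /l/ and /t/): rule 2 targets it, but not before a voiced consonant → unchanged [a].
/t/ meets the environment for rule 3 (between two vowels) → [ɾ].
/u/ — between /t/ and /ɡ/, before a voiced consonant — surfaces as [uː] (rule 2).
/ɡ/ (word-final) is in the target of rule 1 but the environment (before a front vowel) is not met → [ɡ].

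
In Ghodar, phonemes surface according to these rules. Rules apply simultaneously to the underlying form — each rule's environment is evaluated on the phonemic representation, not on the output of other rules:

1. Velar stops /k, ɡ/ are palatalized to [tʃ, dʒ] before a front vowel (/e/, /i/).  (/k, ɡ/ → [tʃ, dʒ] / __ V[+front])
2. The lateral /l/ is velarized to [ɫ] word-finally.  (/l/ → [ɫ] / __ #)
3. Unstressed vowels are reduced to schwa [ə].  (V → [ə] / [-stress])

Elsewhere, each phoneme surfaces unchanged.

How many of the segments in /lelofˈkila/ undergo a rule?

Segments that undergo a rule: /e/ → [ə] (rule 3); /o/ → [ə] (rule 3); /k/ → [tʃ] (rule 1); /a/ → [ə] (rule 3).
All other segments surface unchanged.

4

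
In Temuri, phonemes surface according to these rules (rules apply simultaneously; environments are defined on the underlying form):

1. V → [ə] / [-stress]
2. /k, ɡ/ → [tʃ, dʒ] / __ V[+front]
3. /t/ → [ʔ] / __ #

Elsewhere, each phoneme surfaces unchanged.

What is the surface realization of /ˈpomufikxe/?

[ˈpoməfəkxə]

/o/ (between /p/ and /m/): rule 1 targets it, but not in an unstressed syllable → unchanged [o].
/u/ meets the environment for rule 1 (in an unstressed syllable) → [ə].
/i/ (between /f/ and /k/): in an unstressed syllable, so rule 1 applies → [ə].
/k/ — between /i/ and /x/; rule 2 does not apply here → [k].
/e/ (word-final) occurs in an unstressed syllable → [ə] by rule 1.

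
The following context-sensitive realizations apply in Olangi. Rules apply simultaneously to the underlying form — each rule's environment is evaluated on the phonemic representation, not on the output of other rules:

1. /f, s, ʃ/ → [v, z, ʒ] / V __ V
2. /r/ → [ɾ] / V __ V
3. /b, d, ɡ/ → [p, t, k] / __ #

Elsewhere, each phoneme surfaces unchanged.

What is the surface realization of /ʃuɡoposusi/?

[ʃuɡopozuzi]

/ʃ/ (word-initial) is in the target of rule 1 but the environment (between two vowels) is not met → [ʃ].
/ɡ/ (between /u/ and /o/) is in the target of rule 3 but the environment (word-finally) is not met → [ɡ].
/s/ (between /o/ and /u/) occurs between two vowels → [z] by rule 1.
/s/ meets the environment for rule 1 (between two vowels) → [z].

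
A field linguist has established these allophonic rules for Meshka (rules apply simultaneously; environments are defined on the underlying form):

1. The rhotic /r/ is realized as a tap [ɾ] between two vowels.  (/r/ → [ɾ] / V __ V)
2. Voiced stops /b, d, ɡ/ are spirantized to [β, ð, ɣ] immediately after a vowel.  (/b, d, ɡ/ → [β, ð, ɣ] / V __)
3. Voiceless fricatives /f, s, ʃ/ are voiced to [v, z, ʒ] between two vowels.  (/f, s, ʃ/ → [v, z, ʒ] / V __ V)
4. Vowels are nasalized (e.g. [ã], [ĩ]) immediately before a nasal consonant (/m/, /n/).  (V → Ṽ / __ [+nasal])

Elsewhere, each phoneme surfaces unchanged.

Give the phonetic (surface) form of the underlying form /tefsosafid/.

/t/ stays [t].
/e/ — between /t/ and /f/; rule 4 does not apply here → [e].
/f/ — between /e/ and /s/; rule 3 does not apply here → [f].
/s/ — between /f/ and /o/; rule 3 does not apply here → [s].
/o/ — between /s/ and /s/; rule 4 does not apply here → [o].
/s/ — between /o/ and /a/, between two vowels — surfaces as [z] (rule 3).
/a/ (between /s/ and /f/) is in the target of rule 4 but the environment (before a nasal consonant) is not met → [a].
/f/ (between /a/ and /i/) occurs between two vowels → [v] by rule 3.
/i/ (between /f/ and /d/) is in the target of rule 4 but the environment (before a nasal consonant) is not met → [i].
Rule 2 applies to /d/ (word-final: immediately after a vowel) → [ð].

[tefsozavið]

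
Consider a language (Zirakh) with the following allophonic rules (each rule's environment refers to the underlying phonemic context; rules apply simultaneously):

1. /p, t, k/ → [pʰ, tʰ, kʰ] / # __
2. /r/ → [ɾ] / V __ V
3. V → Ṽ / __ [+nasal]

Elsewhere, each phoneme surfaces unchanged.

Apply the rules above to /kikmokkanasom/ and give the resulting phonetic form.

/k/ — word-initial, word-initially — surfaces as [kʰ] (rule 1).
/i/ (between /k/ and /k/): rule 3 targets it, but not before a nasal consonant → unchanged [i].
/k/ (between /i/ and /m/) is in the target of rule 1 but the environment (word-initially) is not met → [k].
/m/ (between /k/ and /o/): no rule targets it → [m].
/o/ (between /m/ and /k/): rule 3 targets it, but not before a nasal consonant → unchanged [o].
/k/ — between /o/ and /k/; rule 1 does not apply here → [k].
/k/ (between /k/ and /a/) fails the environment for rule 1, so it stays [k].
/a/ — between /k/ and /n/, before a nasal consonant — surfaces as [ã] (rule 3).
/n/ (between /a/ and /a/): no rule targets it → [n].
/a/ (between /n/ and /s/) is in the target of rule 3 but the environment (before a nasal consonant) is not met → [a].
/s/ (between /a/ and /o/): no rule targets it → [s].
/o/ meets the environment for rule 3 (before a nasal consonant) → [õ].
/m/ (word-final) is unaffected → [m].

[kʰikmokkãnasõm]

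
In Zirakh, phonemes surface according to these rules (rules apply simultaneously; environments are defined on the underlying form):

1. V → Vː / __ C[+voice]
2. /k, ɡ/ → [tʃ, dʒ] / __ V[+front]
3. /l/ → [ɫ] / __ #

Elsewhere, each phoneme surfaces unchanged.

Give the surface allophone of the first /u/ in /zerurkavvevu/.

[uː]

Rule 1 applies to /u/ (between /r/ and /r/: before a voiced consonant) → [uː].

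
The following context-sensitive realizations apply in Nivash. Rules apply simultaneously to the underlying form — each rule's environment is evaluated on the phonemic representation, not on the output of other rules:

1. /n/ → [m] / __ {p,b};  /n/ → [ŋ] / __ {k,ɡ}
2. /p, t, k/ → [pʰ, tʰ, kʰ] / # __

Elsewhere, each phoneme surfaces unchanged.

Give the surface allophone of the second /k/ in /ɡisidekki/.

/k/ (between /k/ and /i/) is in the target of rule 2 but the environment (word-initially) is not met → [k].

[k]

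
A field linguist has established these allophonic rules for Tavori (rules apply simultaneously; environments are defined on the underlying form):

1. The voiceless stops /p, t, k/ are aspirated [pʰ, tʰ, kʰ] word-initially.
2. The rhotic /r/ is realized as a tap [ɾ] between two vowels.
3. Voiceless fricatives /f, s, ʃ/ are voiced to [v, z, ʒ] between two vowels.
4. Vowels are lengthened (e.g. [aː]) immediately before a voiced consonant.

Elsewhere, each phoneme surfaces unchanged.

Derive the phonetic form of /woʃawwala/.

/w/ stays [w].
/o/ — between /w/ and /ʃ/; rule 4 does not apply here → [o].
/ʃ/ (between /o/ and /a/): between two vowels, so rule 3 applies → [ʒ].
/a/ (between /ʃ/ and /w/) occurs before a voiced consonant → [aː] by rule 4.
/w/ stays [w].
/w/ (between /w/ and /a/): no rule targets it → [w].
/a/ meets the environment for rule 4 (before a voiced consonant) → [aː].
/l/ (between /a/ and /a/) is unaffected → [l].
/a/ — word-final; rule 4 does not apply here → [a].

[woʒaːwwaːla]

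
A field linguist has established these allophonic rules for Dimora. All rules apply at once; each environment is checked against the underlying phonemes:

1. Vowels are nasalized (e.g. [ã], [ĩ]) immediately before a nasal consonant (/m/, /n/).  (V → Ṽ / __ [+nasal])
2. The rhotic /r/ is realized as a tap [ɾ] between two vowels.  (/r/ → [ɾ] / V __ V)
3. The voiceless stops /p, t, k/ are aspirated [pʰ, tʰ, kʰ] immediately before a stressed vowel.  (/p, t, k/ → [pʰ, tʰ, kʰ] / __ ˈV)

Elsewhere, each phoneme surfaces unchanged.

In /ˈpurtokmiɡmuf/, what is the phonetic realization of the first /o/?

/o/ (between /t/ and /k/): rule 1 targets it, but not before a nasal consonant → unchanged [o].

[o]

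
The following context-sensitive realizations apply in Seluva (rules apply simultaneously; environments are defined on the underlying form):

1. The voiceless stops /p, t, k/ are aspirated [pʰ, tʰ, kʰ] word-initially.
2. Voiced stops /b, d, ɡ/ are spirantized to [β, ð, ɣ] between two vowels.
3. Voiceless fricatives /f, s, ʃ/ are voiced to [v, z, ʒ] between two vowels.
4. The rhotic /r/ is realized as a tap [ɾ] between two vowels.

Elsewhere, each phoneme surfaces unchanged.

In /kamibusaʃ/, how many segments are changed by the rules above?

Segments that undergo a rule: /k/ → [kʰ] (rule 1); /b/ → [β] (rule 2); /s/ → [z] (rule 3).
All other segments surface unchanged.

3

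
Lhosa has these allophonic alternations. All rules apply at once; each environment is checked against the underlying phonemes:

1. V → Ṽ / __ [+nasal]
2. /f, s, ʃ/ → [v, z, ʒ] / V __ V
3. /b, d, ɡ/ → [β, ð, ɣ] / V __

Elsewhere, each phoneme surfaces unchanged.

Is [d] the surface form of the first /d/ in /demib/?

Yes

/d/ — word-initial; rule 3 does not apply here → [d].
The actual realization is [d], which matches [d].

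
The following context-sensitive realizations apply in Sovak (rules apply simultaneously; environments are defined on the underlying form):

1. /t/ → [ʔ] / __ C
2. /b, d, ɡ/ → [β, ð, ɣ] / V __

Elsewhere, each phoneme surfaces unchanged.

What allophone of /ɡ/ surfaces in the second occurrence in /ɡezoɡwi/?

[ɣ]

/ɡ/ (between /o/ and /w/): immediately after a vowel, so rule 2 applies → [ɣ].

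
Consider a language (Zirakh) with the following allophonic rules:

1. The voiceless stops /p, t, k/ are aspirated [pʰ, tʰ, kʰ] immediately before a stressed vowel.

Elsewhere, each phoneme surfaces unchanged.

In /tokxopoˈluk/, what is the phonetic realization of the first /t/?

/t/ (word-initial): rule 1 targets it, but not immediately before a stressed vowel → unchanged [t].

[t]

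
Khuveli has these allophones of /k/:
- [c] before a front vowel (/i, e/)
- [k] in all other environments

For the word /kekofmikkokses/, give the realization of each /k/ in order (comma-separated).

Occurrence 1 (position 1): before a front vowel → [c].
Occurrence 2 (position 3): no conditioning environment matches → elsewhere allophone [k].
Occurrence 3 (position 8): no conditioning environment matches → elsewhere allophone [k].
Occurrence 4 (position 9): no conditioning environment matches → elsewhere allophone [k].
Occurrence 5 (position 11): no conditioning environment matches → elsewhere allophone [k].

[c], [k], [k], [k], [k]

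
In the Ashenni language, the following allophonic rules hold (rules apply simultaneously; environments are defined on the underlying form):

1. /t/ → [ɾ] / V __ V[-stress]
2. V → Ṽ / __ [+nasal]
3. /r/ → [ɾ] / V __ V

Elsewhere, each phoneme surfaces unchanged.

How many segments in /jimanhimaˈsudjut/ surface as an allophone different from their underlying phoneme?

Segments that undergo a rule: /i/ → [ĩ] (rule 2); /a/ → [ã] (rule 2); /i/ → [ĩ] (rule 2).
All other segments surface unchanged.

3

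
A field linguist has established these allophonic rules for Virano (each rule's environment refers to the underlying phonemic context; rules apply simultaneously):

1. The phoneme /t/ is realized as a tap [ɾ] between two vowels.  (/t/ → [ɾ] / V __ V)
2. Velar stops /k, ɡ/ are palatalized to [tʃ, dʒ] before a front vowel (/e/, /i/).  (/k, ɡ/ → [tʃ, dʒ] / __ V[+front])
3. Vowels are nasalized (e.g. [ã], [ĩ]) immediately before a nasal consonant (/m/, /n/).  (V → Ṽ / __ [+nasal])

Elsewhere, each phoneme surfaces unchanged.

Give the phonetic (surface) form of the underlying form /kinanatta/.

Rule 2 applies to /k/ (word-initial: before a front vowel) → [tʃ].
/i/ meets the environment for rule 3 (before a nasal consonant) → [ĩ].
/n/ (between /i/ and /a/): no rule targets it → [n].
Rule 3 applies to /a/ (between /n/ and /n/: before a nasal consonant) → [ã].
/n/ stays [n].
/a/ (between /n/ and /t/): rule 3 targets it, but not before a nasal consonant → unchanged [a].
/t/ (between /a/ and /t/) is in the target of rule 1 but the environment (between two vowels) is not met → [t].
/t/ — between /t/ and /a/; rule 1 does not apply here → [t].
/a/ (word-final) is in the target of rule 3 but the environment (before a nasal consonant) is not met → [a].

[tʃĩnãnatta]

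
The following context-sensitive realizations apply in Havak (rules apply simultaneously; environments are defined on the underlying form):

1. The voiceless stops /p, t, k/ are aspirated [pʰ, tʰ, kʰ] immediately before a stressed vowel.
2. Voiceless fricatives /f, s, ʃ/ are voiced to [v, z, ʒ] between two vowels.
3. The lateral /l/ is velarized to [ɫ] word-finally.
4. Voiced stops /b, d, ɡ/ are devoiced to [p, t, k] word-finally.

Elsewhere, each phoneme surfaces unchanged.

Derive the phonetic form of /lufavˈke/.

/l/ — word-initial; rule 3 does not apply here → [l].
/u/ — not in any rule's target class → [u].
/f/ (between /u/ and /a/) occurs between two vowels → [v] by rule 2.
/a/ (between /f/ and /v/): no rule targets it → [a].
/v/ stays [v].
/k/ — between /v/ and /e/, immediately before a stressed vowel — surfaces as [kʰ] (rule 1).
/e/ — not in any rule's target class → [e].

[luvavˈkʰe]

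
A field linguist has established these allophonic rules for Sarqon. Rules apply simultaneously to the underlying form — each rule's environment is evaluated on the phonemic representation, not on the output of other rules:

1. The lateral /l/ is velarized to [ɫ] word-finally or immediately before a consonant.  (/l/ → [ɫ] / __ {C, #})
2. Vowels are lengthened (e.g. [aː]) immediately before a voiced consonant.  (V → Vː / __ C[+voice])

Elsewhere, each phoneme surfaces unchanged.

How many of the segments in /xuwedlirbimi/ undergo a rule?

Segments that undergo a rule: /u/ → [uː] (rule 2); /e/ → [eː] (rule 2); /i/ → [iː] (rule 2); /i/ → [iː] (rule 2).
All other segments surface unchanged.

4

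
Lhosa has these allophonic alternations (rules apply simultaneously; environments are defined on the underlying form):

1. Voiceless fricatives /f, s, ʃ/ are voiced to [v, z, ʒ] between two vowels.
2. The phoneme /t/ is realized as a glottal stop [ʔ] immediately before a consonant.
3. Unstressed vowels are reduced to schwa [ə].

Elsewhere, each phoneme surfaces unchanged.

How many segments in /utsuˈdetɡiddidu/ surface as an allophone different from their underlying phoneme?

7

Segments that undergo a rule: /u/ → [ə] (rule 3); /t/ → [ʔ] (rule 2); /u/ → [ə] (rule 3); /t/ → [ʔ] (rule 2); /i/ → [ə] (rule 3); /i/ → [ə] (rule 3); /u/ → [ə] (rule 3).
All other segments surface unchanged.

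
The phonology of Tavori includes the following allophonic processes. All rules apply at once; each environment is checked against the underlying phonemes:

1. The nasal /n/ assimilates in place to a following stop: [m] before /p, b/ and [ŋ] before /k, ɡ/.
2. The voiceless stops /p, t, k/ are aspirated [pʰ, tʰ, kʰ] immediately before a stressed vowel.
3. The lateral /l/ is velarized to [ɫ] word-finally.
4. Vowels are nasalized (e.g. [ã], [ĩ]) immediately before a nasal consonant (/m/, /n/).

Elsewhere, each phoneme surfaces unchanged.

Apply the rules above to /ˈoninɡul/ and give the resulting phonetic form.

/o/ meets the environment for rule 4 (before a nasal consonant) → [õ].
/n/ — between /o/ and /i/; rule 1 does not apply here → [n].
/i/ (between /n/ and /n/): before a nasal consonant, so rule 4 applies → [ĩ].
/n/ — between /i/ and /ɡ/, before a labial or velar stop — surfaces as [ŋ] (rule 1).
/u/ — between /ɡ/ and /l/; rule 4 does not apply here → [u].
/l/ (word-final): word-finally, so rule 3 applies → [ɫ].

[ˈõnĩŋɡuɫ]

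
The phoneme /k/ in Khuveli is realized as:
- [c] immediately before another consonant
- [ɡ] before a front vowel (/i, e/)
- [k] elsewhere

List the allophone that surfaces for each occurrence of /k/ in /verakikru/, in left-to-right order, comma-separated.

[ɡ], [c]

Occurrence 1 (position 5): before a front vowel (/i, e/) → [ɡ].
Occurrence 2 (position 7): immediately before another consonant → [c].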